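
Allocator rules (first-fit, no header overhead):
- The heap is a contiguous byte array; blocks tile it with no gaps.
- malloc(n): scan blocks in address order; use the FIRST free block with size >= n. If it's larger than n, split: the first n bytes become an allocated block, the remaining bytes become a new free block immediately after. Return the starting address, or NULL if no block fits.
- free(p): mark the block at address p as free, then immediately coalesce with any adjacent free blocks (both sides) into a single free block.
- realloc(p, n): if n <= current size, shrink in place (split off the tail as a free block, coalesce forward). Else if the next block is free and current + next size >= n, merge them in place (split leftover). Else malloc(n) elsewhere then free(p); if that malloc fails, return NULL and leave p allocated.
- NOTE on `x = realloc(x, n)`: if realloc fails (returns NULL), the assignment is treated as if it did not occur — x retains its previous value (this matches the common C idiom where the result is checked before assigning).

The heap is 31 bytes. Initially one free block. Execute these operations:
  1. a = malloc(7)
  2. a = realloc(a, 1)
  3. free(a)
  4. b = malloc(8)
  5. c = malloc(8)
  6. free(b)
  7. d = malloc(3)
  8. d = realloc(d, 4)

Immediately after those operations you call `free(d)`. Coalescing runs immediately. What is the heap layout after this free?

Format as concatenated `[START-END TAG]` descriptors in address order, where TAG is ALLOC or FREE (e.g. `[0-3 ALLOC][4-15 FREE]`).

Op 1: a = malloc(7) -> a = 0; heap: [0-6 ALLOC][7-30 FREE]
Op 2: a = realloc(a, 1) -> a = 0; heap: [0-0 ALLOC][1-30 FREE]
Op 3: free(a) -> (freed a); heap: [0-30 FREE]
Op 4: b = malloc(8) -> b = 0; heap: [0-7 ALLOC][8-30 FREE]
Op 5: c = malloc(8) -> c = 8; heap: [0-7 ALLOC][8-15 ALLOC][16-30 FREE]
Op 6: free(b) -> (freed b); heap: [0-7 FREE][8-15 ALLOC][16-30 FREE]
Op 7: d = malloc(3) -> d = 0; heap: [0-2 ALLOC][3-7 FREE][8-15 ALLOC][16-30 FREE]
Op 8: d = realloc(d, 4) -> d = 0; heap: [0-3 ALLOC][4-7 FREE][8-15 ALLOC][16-30 FREE]
free(d): d = 0 -> block [0-3 ALLOC]; mark free, coalesce with adjacent free neighbors -> [0-7 FREE][8-15 ALLOC][16-30 FREE]

Answer: [0-7 FREE][8-15 ALLOC][16-30 FREE]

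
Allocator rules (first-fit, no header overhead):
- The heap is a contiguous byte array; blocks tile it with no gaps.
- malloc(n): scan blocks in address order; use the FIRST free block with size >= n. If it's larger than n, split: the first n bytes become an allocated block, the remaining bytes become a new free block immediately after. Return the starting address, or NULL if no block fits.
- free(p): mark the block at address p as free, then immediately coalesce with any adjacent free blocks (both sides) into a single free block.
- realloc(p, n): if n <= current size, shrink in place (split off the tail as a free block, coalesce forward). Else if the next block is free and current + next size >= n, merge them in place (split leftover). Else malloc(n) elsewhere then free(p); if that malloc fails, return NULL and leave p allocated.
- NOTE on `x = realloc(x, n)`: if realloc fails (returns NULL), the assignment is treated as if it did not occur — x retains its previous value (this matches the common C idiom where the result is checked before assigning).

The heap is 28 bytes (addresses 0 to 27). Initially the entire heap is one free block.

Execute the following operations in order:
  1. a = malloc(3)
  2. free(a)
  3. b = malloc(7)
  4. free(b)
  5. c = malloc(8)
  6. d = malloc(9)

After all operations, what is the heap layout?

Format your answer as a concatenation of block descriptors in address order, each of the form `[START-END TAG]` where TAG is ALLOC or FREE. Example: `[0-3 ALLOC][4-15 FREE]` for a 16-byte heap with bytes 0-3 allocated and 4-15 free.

Answer: [0-7 ALLOC][8-16 ALLOC][17-27 FREE]

Derivation:
Op 1: a = malloc(3) -> a = 0; heap: [0-2 ALLOC][3-27 FREE]
Op 2: free(a) -> (freed a); heap: [0-27 FREE]
Op 3: b = malloc(7) -> b = 0; heap: [0-6 ALLOC][7-27 FREE]
Op 4: free(b) -> (freed b); heap: [0-27 FREE]
Op 5: c = malloc(8) -> c = 0; heap: [0-7 ALLOC][8-27 FREE]
Op 6: d = malloc(9) -> d = 8; heap: [0-7 ALLOC][8-16 ALLOC][17-27 FREE]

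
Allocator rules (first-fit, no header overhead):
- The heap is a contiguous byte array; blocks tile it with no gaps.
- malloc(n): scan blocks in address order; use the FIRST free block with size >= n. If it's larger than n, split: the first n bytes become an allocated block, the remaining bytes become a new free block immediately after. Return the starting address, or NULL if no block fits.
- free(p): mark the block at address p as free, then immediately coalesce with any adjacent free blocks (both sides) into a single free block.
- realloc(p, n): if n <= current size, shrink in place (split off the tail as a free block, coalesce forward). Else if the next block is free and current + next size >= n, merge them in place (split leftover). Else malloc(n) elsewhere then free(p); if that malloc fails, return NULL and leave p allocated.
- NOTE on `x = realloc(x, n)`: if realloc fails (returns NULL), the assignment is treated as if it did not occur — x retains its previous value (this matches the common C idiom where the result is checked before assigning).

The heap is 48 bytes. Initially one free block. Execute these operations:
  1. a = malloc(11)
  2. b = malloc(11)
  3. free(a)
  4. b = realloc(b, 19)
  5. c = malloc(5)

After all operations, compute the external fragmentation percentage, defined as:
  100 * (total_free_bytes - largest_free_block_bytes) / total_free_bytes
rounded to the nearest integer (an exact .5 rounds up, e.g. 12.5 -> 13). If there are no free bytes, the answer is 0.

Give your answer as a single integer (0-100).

Op 1: a = malloc(11) -> a = 0; heap: [0-10 ALLOC][11-47 FREE]
Op 2: b = malloc(11) -> b = 11; heap: [0-10 ALLOC][11-21 ALLOC][22-47 FREE]
Op 3: free(a) -> (freed a); heap: [0-10 FREE][11-21 ALLOC][22-47 FREE]
Op 4: b = realloc(b, 19) -> b = 11; heap: [0-10 FREE][11-29 ALLOC][30-47 FREE]
Op 5: c = malloc(5) -> c = 0; heap: [0-4 ALLOC][5-10 FREE][11-29 ALLOC][30-47 FREE]
Free blocks: [6 18] total_free=24 largest=18 -> 100*(24-18)/24 = 600/24 = 25

Answer: 25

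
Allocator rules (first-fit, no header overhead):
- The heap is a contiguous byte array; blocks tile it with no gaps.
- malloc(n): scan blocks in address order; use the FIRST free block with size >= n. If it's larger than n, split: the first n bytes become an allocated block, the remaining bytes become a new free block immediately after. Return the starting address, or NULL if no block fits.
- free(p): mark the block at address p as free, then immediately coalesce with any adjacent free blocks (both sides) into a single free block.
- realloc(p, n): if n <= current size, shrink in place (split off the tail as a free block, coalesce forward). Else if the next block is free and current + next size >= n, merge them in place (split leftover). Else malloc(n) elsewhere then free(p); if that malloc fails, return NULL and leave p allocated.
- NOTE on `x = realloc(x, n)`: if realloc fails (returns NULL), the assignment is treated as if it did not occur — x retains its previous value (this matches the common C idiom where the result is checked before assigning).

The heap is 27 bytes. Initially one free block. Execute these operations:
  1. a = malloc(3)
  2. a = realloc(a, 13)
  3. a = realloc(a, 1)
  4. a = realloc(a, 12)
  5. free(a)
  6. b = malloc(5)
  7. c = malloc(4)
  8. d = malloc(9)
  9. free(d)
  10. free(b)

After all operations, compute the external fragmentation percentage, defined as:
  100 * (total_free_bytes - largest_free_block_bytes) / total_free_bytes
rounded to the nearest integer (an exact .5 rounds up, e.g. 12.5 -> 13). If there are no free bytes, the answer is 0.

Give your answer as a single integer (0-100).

Op 1: a = malloc(3) -> a = 0; heap: [0-2 ALLOC][3-26 FREE]
Op 2: a = realloc(a, 13) -> a = 0; heap: [0-12 ALLOC][13-26 FREE]
Op 3: a = realloc(a, 1) -> a = 0; heap: [0-0 ALLOC][1-26 FREE]
Op 4: a = realloc(a, 12) -> a = 0; heap: [0-11 ALLOC][12-26 FREE]
Op 5: free(a) -> (freed a); heap: [0-26 FREE]
Op 6: b = malloc(5) -> b = 0; heap: [0-4 ALLOC][5-26 FREE]
Op 7: c = malloc(4) -> c = 5; heap: [0-4 ALLOC][5-8 ALLOC][9-26 FREE]
Op 8: d = malloc(9) -> d = 9; heap: [0-4 ALLOC][5-8 ALLOC][9-17 ALLOC][18-26 FREE]
Op 9: free(d) -> (freed d); heap: [0-4 ALLOC][5-8 ALLOC][9-26 FREE]
Op 10: free(b) -> (freed b); heap: [0-4 FREE][5-8 ALLOC][9-26 FREE]
Free blocks: [5 18] total_free=23 largest=18 -> 100*(23-18)/23 = 500/23 ≈ 21.739 -> rounds to 22

Answer: 22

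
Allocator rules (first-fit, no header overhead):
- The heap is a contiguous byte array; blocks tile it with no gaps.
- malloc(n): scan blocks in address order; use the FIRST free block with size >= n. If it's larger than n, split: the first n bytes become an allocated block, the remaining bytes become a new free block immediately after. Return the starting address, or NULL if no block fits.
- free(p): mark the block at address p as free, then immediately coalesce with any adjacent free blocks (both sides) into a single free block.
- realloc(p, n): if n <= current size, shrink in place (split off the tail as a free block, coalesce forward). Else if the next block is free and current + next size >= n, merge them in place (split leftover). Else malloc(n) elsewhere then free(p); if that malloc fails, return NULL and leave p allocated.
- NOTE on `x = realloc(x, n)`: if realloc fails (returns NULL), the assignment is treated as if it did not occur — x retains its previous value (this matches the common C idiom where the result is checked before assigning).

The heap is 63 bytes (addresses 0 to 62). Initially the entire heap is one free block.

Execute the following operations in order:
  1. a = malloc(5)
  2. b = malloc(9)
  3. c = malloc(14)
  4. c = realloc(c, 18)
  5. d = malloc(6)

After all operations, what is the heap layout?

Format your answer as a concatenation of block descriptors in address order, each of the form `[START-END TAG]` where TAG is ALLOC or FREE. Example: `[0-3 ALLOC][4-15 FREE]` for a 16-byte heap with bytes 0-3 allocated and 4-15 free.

Answer: [0-4 ALLOC][5-13 ALLOC][14-31 ALLOC][32-37 ALLOC][38-62 FREE]

Derivation:
Op 1: a = malloc(5) -> a = 0; heap: [0-4 ALLOC][5-62 FREE]
Op 2: b = malloc(9) -> b = 5; heap: [0-4 ALLOC][5-13 ALLOC][14-62 FREE]
Op 3: c = malloc(14) -> c = 14; heap: [0-4 ALLOC][5-13 ALLOC][14-27 ALLOC][28-62 FREE]
Op 4: c = realloc(c, 18) -> c = 14; heap: [0-4 ALLOC][5-13 ALLOC][14-31 ALLOC][32-62 FREE]
Op 5: d = malloc(6) -> d = 32; heap: [0-4 ALLOC][5-13 ALLOC][14-31 ALLOC][32-37 ALLOC][38-62 FREE]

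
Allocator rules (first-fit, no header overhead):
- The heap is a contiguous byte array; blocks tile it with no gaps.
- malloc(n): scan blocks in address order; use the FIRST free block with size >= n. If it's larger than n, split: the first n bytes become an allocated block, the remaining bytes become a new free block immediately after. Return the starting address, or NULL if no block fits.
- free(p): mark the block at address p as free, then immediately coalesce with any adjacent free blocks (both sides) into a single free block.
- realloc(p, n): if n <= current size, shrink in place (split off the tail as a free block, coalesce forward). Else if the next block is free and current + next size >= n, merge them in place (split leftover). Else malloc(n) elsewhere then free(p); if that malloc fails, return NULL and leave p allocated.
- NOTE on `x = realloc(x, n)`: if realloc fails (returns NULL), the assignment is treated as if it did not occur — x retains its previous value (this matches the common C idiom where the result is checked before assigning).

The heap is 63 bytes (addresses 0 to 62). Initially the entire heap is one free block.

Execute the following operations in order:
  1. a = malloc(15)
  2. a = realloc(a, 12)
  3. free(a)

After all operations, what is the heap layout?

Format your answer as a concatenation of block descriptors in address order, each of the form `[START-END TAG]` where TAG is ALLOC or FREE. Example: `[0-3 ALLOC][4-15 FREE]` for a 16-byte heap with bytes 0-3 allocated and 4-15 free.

Answer: [0-62 FREE]

Derivation:
Op 1: a = malloc(15) -> a = 0; heap: [0-14 ALLOC][15-62 FREE]
Op 2: a = realloc(a, 12) -> a = 0; heap: [0-11 ALLOC][12-62 FREE]
Op 3: free(a) -> (freed a); heap: [0-62 FREE]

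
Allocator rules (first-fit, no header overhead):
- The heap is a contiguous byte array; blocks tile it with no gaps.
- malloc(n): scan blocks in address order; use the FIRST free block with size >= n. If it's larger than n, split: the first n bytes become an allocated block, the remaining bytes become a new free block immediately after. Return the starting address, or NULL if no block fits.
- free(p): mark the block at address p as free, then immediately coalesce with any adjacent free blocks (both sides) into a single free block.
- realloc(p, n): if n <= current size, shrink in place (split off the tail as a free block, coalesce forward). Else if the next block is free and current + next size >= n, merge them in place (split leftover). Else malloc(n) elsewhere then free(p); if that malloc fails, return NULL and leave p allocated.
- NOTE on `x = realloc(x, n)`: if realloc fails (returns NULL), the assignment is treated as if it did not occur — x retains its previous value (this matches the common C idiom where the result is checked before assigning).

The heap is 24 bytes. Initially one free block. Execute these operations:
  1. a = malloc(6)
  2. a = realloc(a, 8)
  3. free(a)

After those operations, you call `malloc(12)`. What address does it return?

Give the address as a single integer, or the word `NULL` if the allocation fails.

Op 1: a = malloc(6) -> a = 0; heap: [0-5 ALLOC][6-23 FREE]
Op 2: a = realloc(a, 8) -> a = 0; heap: [0-7 ALLOC][8-23 FREE]
Op 3: free(a) -> (freed a); heap: [0-23 FREE]
malloc(12): first-fit scan over [0-23 FREE] -> 0

Answer: 0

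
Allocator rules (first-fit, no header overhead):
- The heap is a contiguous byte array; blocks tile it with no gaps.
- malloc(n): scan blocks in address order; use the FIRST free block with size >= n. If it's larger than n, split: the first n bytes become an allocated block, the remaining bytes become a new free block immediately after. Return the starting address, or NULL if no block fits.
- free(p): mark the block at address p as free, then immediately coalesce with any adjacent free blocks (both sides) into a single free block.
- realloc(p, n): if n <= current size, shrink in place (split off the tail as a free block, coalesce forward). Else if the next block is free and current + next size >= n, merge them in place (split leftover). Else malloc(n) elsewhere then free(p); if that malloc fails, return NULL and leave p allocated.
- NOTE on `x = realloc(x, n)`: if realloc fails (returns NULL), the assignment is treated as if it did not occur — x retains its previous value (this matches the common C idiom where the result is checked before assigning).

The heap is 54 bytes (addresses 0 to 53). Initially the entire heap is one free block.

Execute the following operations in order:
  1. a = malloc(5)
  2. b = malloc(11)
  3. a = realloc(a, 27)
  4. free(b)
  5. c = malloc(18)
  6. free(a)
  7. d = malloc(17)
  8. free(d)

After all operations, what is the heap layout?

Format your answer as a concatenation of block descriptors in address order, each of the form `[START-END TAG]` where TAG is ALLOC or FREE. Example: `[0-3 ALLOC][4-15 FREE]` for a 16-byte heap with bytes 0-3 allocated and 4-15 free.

Op 1: a = malloc(5) -> a = 0; heap: [0-4 ALLOC][5-53 FREE]
Op 2: b = malloc(11) -> b = 5; heap: [0-4 ALLOC][5-15 ALLOC][16-53 FREE]
Op 3: a = realloc(a, 27) -> a = 16; heap: [0-4 FREE][5-15 ALLOC][16-42 ALLOC][43-53 FREE]
Op 4: free(b) -> (freed b); heap: [0-15 FREE][16-42 ALLOC][43-53 FREE]
Op 5: c = malloc(18) -> c = NULL; heap: [0-15 FREE][16-42 ALLOC][43-53 FREE]
Op 6: free(a) -> (freed a); heap: [0-53 FREE]
Op 7: d = malloc(17) -> d = 0; heap: [0-16 ALLOC][17-53 FREE]
Op 8: free(d) -> (freed d); heap: [0-53 FREE]

Answer: [0-53 FREE]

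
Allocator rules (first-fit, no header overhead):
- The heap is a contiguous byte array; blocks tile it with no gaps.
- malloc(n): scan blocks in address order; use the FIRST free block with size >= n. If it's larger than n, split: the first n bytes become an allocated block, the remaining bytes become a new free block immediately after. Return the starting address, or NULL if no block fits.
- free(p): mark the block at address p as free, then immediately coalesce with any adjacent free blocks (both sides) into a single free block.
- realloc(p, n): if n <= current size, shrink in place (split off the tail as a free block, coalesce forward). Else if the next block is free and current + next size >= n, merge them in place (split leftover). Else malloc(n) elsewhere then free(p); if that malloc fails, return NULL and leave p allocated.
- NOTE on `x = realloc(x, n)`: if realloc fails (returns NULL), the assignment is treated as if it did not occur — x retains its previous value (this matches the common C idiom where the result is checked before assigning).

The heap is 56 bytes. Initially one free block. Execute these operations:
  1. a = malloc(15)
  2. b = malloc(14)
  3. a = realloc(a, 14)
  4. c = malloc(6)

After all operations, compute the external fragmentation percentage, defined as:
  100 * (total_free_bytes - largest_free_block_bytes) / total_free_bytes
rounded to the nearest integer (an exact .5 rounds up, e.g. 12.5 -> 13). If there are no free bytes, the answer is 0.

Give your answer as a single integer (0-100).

Op 1: a = malloc(15) -> a = 0; heap: [0-14 ALLOC][15-55 FREE]
Op 2: b = malloc(14) -> b = 15; heap: [0-14 ALLOC][15-28 ALLOC][29-55 FREE]
Op 3: a = realloc(a, 14) -> a = 0; heap: [0-13 ALLOC][14-14 FREE][15-28 ALLOC][29-55 FREE]
Op 4: c = malloc(6) -> c = 29; heap: [0-13 ALLOC][14-14 FREE][15-28 ALLOC][29-34 ALLOC][35-55 FREE]
Free blocks: [1 21] total_free=22 largest=21 -> 100*(22-21)/22 = 100/22 ≈ 4.545 -> rounds to 5

Answer: 5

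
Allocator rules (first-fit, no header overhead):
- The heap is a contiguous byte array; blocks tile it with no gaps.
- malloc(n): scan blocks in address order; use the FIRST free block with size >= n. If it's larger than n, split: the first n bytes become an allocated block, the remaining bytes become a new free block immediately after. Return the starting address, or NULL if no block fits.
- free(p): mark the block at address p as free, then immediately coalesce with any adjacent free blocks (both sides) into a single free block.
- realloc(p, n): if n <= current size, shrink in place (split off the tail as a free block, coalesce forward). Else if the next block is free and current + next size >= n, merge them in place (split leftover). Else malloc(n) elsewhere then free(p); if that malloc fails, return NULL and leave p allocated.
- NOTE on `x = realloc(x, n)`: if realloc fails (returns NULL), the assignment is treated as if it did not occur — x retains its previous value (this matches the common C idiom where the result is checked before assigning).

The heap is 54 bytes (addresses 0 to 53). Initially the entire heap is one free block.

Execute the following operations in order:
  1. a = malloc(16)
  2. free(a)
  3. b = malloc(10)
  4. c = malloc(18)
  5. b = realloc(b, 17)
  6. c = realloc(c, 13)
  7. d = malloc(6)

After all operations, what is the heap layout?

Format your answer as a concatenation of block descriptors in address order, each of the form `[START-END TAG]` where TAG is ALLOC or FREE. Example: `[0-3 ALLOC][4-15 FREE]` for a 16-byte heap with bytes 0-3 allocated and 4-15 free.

Op 1: a = malloc(16) -> a = 0; heap: [0-15 ALLOC][16-53 FREE]
Op 2: free(a) -> (freed a); heap: [0-53 FREE]
Op 3: b = malloc(10) -> b = 0; heap: [0-9 ALLOC][10-53 FREE]
Op 4: c = malloc(18) -> c = 10; heap: [0-9 ALLOC][10-27 ALLOC][28-53 FREE]
Op 5: b = realloc(b, 17) -> b = 28; heap: [0-9 FREE][10-27 ALLOC][28-44 ALLOC][45-53 FREE]
Op 6: c = realloc(c, 13) -> c = 10; heap: [0-9 FREE][10-22 ALLOC][23-27 FREE][28-44 ALLOC][45-53 FREE]
Op 7: d = malloc(6) -> d = 0; heap: [0-5 ALLOC][6-9 FREE][10-22 ALLOC][23-27 FREE][28-44 ALLOC][45-53 FREE]

Answer: [0-5 ALLOC][6-9 FREE][10-22 ALLOC][23-27 FREE][28-44 ALLOC][45-53 FREE]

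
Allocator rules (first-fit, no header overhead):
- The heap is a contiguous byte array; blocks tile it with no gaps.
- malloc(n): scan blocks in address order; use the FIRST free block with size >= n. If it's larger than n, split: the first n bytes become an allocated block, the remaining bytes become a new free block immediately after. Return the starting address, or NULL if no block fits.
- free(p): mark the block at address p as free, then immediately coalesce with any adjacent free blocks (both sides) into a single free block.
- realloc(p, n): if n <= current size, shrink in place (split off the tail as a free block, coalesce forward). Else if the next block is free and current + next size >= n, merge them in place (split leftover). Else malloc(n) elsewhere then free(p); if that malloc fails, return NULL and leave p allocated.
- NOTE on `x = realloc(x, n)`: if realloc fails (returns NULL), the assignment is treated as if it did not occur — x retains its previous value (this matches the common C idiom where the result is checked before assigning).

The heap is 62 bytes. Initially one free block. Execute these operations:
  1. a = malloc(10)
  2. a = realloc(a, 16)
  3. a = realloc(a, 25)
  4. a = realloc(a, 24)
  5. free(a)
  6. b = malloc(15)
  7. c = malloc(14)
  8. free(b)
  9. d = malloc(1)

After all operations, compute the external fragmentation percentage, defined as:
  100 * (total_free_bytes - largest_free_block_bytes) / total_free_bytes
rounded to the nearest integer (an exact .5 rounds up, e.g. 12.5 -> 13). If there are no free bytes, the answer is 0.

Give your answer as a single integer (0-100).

Op 1: a = malloc(10) -> a = 0; heap: [0-9 ALLOC][10-61 FREE]
Op 2: a = realloc(a, 16) -> a = 0; heap: [0-15 ALLOC][16-61 FREE]
Op 3: a = realloc(a, 25) -> a = 0; heap: [0-24 ALLOC][25-61 FREE]
Op 4: a = realloc(a, 24) -> a = 0; heap: [0-23 ALLOC][24-61 FREE]
Op 5: free(a) -> (freed a); heap: [0-61 FREE]
Op 6: b = malloc(15) -> b = 0; heap: [0-14 ALLOC][15-61 FREE]
Op 7: c = malloc(14) -> c = 15; heap: [0-14 ALLOC][15-28 ALLOC][29-61 FREE]
Op 8: free(b) -> (freed b); heap: [0-14 FREE][15-28 ALLOC][29-61 FREE]
Op 9: d = malloc(1) -> d = 0; heap: [0-0 ALLOC][1-14 FREE][15-28 ALLOC][29-61 FREE]
Free blocks: [14 33] total_free=47 largest=33 -> 100*(47-33)/47 = 1400/47 ≈ 29.787 -> rounds to 30

Answer: 30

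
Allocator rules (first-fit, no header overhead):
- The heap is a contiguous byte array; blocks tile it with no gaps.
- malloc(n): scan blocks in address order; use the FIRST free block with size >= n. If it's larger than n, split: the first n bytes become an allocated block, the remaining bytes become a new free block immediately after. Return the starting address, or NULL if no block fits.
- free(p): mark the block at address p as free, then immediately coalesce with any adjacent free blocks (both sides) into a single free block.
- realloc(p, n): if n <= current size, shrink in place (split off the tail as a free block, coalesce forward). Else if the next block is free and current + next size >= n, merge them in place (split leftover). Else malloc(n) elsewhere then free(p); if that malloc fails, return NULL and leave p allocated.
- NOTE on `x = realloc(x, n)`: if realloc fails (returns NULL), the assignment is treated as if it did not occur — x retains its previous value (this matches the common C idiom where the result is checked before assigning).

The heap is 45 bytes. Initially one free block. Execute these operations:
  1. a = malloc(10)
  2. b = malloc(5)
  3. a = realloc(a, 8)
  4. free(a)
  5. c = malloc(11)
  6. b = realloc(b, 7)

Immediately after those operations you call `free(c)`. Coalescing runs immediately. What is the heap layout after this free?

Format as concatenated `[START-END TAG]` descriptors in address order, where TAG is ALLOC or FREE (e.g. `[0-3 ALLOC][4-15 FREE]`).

Answer: [0-6 ALLOC][7-44 FREE]

Derivation:
Op 1: a = malloc(10) -> a = 0; heap: [0-9 ALLOC][10-44 FREE]
Op 2: b = malloc(5) -> b = 10; heap: [0-9 ALLOC][10-14 ALLOC][15-44 FREE]
Op 3: a = realloc(a, 8) -> a = 0; heap: [0-7 ALLOC][8-9 FREE][10-14 ALLOC][15-44 FREE]
Op 4: free(a) -> (freed a); heap: [0-9 FREE][10-14 ALLOC][15-44 FREE]
Op 5: c = malloc(11) -> c = 15; heap: [0-9 FREE][10-14 ALLOC][15-25 ALLOC][26-44 FREE]
Op 6: b = realloc(b, 7) -> b = 0; heap: [0-6 ALLOC][7-14 FREE][15-25 ALLOC][26-44 FREE]
free(c): c = 15 -> block [15-25 ALLOC]; mark free, coalesce with adjacent free neighbors -> [0-6 ALLOC][7-44 FREE]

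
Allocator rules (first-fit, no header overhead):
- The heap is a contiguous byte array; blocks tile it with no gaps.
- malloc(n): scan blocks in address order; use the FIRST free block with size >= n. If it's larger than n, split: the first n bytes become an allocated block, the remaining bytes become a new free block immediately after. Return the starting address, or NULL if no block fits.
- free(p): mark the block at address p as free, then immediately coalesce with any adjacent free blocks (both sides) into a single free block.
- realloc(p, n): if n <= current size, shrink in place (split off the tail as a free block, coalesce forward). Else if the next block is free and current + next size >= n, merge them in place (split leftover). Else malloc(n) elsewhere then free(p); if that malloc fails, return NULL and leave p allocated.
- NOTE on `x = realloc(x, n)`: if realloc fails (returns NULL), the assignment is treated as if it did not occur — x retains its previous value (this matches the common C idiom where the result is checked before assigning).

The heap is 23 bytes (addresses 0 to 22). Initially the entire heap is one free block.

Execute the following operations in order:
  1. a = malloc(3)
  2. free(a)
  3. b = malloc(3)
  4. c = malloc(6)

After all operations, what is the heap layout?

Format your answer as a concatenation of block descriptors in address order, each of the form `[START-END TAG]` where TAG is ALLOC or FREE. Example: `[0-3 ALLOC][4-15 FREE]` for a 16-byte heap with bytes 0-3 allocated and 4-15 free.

Op 1: a = malloc(3) -> a = 0; heap: [0-2 ALLOC][3-22 FREE]
Op 2: free(a) -> (freed a); heap: [0-22 FREE]
Op 3: b = malloc(3) -> b = 0; heap: [0-2 ALLOC][3-22 FREE]
Op 4: c = malloc(6) -> c = 3; heap: [0-2 ALLOC][3-8 ALLOC][9-22 FREE]

Answer: [0-2 ALLOC][3-8 ALLOC][9-22 FREE]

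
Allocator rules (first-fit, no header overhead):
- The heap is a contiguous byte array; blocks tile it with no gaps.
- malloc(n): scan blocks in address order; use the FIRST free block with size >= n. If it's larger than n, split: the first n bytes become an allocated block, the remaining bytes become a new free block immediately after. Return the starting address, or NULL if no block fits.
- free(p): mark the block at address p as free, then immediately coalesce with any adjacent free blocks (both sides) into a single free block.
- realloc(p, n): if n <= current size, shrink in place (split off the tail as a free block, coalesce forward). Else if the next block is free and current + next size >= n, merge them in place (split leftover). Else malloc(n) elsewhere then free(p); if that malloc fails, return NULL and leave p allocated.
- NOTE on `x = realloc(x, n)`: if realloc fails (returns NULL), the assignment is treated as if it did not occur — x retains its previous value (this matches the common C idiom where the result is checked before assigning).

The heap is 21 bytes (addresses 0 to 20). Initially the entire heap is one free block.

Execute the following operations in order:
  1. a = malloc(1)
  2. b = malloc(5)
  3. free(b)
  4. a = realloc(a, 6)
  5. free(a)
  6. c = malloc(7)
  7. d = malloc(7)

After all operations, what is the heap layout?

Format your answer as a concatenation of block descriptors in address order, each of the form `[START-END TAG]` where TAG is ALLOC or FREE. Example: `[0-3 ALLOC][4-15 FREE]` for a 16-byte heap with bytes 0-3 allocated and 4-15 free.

Op 1: a = malloc(1) -> a = 0; heap: [0-0 ALLOC][1-20 FREE]
Op 2: b = malloc(5) -> b = 1; heap: [0-0 ALLOC][1-5 ALLOC][6-20 FREE]
Op 3: free(b) -> (freed b); heap: [0-0 ALLOC][1-20 FREE]
Op 4: a = realloc(a, 6) -> a = 0; heap: [0-5 ALLOC][6-20 FREE]
Op 5: free(a) -> (freed a); heap: [0-20 FREE]
Op 6: c = malloc(7) -> c = 0; heap: [0-6 ALLOC][7-20 FREE]
Op 7: d = malloc(7) -> d = 7; heap: [0-6 ALLOC][7-13 ALLOC][14-20 FREE]

Answer: [0-6 ALLOC][7-13 ALLOC][14-20 FREE]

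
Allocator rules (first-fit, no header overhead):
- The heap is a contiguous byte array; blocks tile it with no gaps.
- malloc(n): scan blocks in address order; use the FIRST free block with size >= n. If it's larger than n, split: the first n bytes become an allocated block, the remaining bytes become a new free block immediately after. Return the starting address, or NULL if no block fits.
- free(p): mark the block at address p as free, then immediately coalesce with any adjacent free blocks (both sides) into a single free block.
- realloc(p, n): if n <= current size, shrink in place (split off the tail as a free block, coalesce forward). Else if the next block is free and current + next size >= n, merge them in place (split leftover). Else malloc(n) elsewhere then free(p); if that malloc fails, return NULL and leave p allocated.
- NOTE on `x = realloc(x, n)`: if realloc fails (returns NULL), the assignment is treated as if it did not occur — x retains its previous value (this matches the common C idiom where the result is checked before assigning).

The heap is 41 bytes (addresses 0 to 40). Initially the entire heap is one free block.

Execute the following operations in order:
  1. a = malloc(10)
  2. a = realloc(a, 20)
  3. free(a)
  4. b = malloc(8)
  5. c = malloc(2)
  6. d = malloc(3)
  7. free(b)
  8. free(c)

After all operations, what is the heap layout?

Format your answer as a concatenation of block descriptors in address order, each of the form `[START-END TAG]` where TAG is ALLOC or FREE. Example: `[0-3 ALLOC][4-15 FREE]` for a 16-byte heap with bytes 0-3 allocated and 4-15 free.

Op 1: a = malloc(10) -> a = 0; heap: [0-9 ALLOC][10-40 FREE]
Op 2: a = realloc(a, 20) -> a = 0; heap: [0-19 ALLOC][20-40 FREE]
Op 3: free(a) -> (freed a); heap: [0-40 FREE]
Op 4: b = malloc(8) -> b = 0; heap: [0-7 ALLOC][8-40 FREE]
Op 5: c = malloc(2) -> c = 8; heap: [0-7 ALLOC][8-9 ALLOC][10-40 FREE]
Op 6: d = malloc(3) -> d = 10; heap: [0-7 ALLOC][8-9 ALLOC][10-12 ALLOC][13-40 FREE]
Op 7: free(b) -> (freed b); heap: [0-7 FREE][8-9 ALLOC][10-12 ALLOC][13-40 FREE]
Op 8: free(c) -> (freed c); heap: [0-9 FREE][10-12 ALLOC][13-40 FREE]

Answer: [0-9 FREE][10-12 ALLOC][13-40 FREE]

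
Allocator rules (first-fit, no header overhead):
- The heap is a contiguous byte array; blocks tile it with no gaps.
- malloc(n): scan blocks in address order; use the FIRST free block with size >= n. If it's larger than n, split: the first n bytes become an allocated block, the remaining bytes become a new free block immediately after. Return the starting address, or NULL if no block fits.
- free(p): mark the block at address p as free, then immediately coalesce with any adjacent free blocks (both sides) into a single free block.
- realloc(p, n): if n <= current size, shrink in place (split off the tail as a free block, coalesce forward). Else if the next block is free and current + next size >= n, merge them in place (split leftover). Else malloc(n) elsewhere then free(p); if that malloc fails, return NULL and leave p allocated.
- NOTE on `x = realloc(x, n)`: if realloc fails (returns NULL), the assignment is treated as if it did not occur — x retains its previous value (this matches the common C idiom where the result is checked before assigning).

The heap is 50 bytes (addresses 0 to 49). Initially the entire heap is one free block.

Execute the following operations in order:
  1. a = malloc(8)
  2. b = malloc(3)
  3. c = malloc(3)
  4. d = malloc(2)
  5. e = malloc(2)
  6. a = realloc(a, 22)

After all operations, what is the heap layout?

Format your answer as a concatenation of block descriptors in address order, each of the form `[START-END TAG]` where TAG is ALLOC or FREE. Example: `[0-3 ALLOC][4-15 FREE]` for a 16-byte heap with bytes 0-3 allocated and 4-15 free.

Op 1: a = malloc(8) -> a = 0; heap: [0-7 ALLOC][8-49 FREE]
Op 2: b = malloc(3) -> b = 8; heap: [0-7 ALLOC][8-10 ALLOC][11-49 FREE]
Op 3: c = malloc(3) -> c = 11; heap: [0-7 ALLOC][8-10 ALLOC][11-13 ALLOC][14-49 FREE]
Op 4: d = malloc(2) -> d = 14; heap: [0-7 ALLOC][8-10 ALLOC][11-13 ALLOC][14-15 ALLOC][16-49 FREE]
Op 5: e = malloc(2) -> e = 16; heap: [0-7 ALLOC][8-10 ALLOC][11-13 ALLOC][14-15 ALLOC][16-17 ALLOC][18-49 FREE]
Op 6: a = realloc(a, 22) -> a = 18; heap: [0-7 FREE][8-10 ALLOC][11-13 ALLOC][14-15 ALLOC][16-17 ALLOC][18-39 ALLOC][40-49 FREE]

Answer: [0-7 FREE][8-10 ALLOC][11-13 ALLOC][14-15 ALLOC][16-17 ALLOC][18-39 ALLOC][40-49 FREE]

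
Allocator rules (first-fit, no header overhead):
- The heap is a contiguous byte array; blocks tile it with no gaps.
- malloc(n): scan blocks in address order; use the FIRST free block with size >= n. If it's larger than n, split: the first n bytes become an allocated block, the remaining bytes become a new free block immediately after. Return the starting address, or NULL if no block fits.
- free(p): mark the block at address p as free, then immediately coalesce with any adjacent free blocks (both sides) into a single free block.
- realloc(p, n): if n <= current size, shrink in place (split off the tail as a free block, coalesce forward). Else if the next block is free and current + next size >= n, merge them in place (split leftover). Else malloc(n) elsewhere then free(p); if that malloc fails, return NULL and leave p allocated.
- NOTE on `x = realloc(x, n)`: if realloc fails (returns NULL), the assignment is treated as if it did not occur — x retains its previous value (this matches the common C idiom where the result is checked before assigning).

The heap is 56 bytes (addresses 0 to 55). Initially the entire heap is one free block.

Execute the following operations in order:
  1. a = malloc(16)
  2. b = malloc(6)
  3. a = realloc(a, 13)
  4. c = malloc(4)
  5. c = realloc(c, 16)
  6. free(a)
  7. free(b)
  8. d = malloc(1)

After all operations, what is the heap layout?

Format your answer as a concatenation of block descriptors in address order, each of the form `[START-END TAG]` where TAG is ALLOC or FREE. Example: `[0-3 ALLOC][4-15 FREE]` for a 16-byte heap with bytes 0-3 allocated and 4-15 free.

Op 1: a = malloc(16) -> a = 0; heap: [0-15 ALLOC][16-55 FREE]
Op 2: b = malloc(6) -> b = 16; heap: [0-15 ALLOC][16-21 ALLOC][22-55 FREE]
Op 3: a = realloc(a, 13) -> a = 0; heap: [0-12 ALLOC][13-15 FREE][16-21 ALLOC][22-55 FREE]
Op 4: c = malloc(4) -> c = 22; heap: [0-12 ALLOC][13-15 FREE][16-21 ALLOC][22-25 ALLOC][26-55 FREE]
Op 5: c = realloc(c, 16) -> c = 22; heap: [0-12 ALLOC][13-15 FREE][16-21 ALLOC][22-37 ALLOC][38-55 FREE]
Op 6: free(a) -> (freed a); heap: [0-15 FREE][16-21 ALLOC][22-37 ALLOC][38-55 FREE]
Op 7: free(b) -> (freed b); heap: [0-21 FREE][22-37 ALLOC][38-55 FREE]
Op 8: d = malloc(1) -> d = 0; heap: [0-0 ALLOC][1-21 FREE][22-37 ALLOC][38-55 FREE]

Answer: [0-0 ALLOC][1-21 FREE][22-37 ALLOC][38-55 FREE]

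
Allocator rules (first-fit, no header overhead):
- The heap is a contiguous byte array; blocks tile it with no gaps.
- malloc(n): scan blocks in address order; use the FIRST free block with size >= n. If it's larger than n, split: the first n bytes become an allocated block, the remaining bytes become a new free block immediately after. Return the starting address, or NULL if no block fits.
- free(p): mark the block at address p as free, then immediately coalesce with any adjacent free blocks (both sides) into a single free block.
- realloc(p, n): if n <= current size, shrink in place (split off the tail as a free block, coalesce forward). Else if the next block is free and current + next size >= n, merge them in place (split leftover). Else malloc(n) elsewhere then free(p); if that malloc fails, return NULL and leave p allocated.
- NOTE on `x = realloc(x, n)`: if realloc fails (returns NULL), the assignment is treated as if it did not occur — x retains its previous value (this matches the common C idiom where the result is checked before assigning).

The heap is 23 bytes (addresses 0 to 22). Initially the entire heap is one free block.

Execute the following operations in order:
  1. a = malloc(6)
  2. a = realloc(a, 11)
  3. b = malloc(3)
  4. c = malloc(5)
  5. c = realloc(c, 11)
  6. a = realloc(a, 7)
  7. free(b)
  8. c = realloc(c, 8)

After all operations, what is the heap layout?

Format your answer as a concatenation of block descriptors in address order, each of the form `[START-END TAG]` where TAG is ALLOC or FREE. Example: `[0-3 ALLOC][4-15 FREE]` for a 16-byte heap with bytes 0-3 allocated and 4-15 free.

Op 1: a = malloc(6) -> a = 0; heap: [0-5 ALLOC][6-22 FREE]
Op 2: a = realloc(a, 11) -> a = 0; heap: [0-10 ALLOC][11-22 FREE]
Op 3: b = malloc(3) -> b = 11; heap: [0-10 ALLOC][11-13 ALLOC][14-22 FREE]
Op 4: c = malloc(5) -> c = 14; heap: [0-10 ALLOC][11-13 ALLOC][14-18 ALLOC][19-22 FREE]
Op 5: c = realloc(c, 11) -> NULL (c unchanged); heap: [0-10 ALLOC][11-13 ALLOC][14-18 ALLOC][19-22 FREE]
Op 6: a = realloc(a, 7) -> a = 0; heap: [0-6 ALLOC][7-10 FREE][11-13 ALLOC][14-18 ALLOC][19-22 FREE]
Op 7: free(b) -> (freed b); heap: [0-6 ALLOC][7-13 FREE][14-18 ALLOC][19-22 FREE]
Op 8: c = realloc(c, 8) -> c = 14; heap: [0-6 ALLOC][7-13 FREE][14-21 ALLOC][22-22 FREE]

Answer: [0-6 ALLOC][7-13 FREE][14-21 ALLOC][22-22 FREE]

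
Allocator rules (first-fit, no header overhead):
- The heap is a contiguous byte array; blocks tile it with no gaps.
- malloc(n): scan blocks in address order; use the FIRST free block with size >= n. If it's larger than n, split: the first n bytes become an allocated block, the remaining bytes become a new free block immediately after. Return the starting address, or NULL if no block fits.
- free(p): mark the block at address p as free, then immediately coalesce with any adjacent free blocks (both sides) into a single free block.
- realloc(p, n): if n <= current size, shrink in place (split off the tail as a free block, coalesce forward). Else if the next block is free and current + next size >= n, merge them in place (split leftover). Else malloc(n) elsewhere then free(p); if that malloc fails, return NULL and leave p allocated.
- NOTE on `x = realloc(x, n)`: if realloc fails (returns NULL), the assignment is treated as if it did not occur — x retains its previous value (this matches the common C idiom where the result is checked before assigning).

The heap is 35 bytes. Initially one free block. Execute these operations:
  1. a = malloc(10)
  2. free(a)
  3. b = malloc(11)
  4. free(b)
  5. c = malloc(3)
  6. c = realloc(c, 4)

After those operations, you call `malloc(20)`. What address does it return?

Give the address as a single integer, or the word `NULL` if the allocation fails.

Op 1: a = malloc(10) -> a = 0; heap: [0-9 ALLOC][10-34 FREE]
Op 2: free(a) -> (freed a); heap: [0-34 FREE]
Op 3: b = malloc(11) -> b = 0; heap: [0-10 ALLOC][11-34 FREE]
Op 4: free(b) -> (freed b); heap: [0-34 FREE]
Op 5: c = malloc(3) -> c = 0; heap: [0-2 ALLOC][3-34 FREE]
Op 6: c = realloc(c, 4) -> c = 0; heap: [0-3 ALLOC][4-34 FREE]
malloc(20): first-fit scan over [0-3 ALLOC][4-34 FREE] -> 4

Answer: 4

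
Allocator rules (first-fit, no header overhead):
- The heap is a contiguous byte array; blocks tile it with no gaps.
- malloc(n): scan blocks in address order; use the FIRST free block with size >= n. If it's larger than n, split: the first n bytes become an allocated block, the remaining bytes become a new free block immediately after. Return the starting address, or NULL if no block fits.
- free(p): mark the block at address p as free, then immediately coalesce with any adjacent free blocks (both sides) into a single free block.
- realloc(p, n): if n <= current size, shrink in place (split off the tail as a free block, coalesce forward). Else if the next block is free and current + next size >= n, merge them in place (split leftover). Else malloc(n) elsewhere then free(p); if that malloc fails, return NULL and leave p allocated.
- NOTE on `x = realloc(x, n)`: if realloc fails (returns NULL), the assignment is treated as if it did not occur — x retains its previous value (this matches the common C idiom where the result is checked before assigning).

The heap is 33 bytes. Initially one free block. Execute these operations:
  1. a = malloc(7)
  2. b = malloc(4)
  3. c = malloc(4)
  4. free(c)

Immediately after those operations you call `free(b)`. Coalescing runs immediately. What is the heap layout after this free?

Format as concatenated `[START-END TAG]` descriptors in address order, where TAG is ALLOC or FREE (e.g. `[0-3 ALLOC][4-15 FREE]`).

Op 1: a = malloc(7) -> a = 0; heap: [0-6 ALLOC][7-32 FREE]
Op 2: b = malloc(4) -> b = 7; heap: [0-6 ALLOC][7-10 ALLOC][11-32 FREE]
Op 3: c = malloc(4) -> c = 11; heap: [0-6 ALLOC][7-10 ALLOC][11-14 ALLOC][15-32 FREE]
Op 4: free(c) -> (freed c); heap: [0-6 ALLOC][7-10 ALLOC][11-32 FREE]
free(b): b = 7 -> block [7-10 ALLOC]; mark free, coalesce with adjacent free neighbors -> [0-6 ALLOC][7-32 FREE]

Answer: [0-6 ALLOC][7-32 FREE]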